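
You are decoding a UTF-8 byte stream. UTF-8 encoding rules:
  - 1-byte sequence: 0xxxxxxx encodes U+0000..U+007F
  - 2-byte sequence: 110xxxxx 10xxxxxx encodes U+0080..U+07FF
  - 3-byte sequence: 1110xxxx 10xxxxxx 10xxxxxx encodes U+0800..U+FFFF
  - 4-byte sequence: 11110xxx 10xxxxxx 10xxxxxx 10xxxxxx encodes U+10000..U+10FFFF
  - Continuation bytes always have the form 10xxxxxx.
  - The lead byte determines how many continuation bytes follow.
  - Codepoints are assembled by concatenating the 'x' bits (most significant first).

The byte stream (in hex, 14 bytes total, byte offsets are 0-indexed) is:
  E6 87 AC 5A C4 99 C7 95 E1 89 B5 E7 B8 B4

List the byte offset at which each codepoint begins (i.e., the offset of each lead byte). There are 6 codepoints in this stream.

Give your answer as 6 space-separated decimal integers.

Answer: 0 3 4 6 8 11

Derivation:
Byte[0]=E6: 3-byte lead, need 2 cont bytes. acc=0x6
Byte[1]=87: continuation. acc=(acc<<6)|0x07=0x187
Byte[2]=AC: continuation. acc=(acc<<6)|0x2C=0x61EC
Completed: cp=U+61EC (starts at byte 0)
Byte[3]=5A: 1-byte ASCII. cp=U+005A
Byte[4]=C4: 2-byte lead, need 1 cont bytes. acc=0x4
Byte[5]=99: continuation. acc=(acc<<6)|0x19=0x119
Completed: cp=U+0119 (starts at byte 4)
Byte[6]=C7: 2-byte lead, need 1 cont bytes. acc=0x7
Byte[7]=95: continuation. acc=(acc<<6)|0x15=0x1D5
Completed: cp=U+01D5 (starts at byte 6)
Byte[8]=E1: 3-byte lead, need 2 cont bytes. acc=0x1
Byte[9]=89: continuation. acc=(acc<<6)|0x09=0x49
Byte[10]=B5: continuation. acc=(acc<<6)|0x35=0x1275
Completed: cp=U+1275 (starts at byte 8)
Byte[11]=E7: 3-byte lead, need 2 cont bytes. acc=0x7
Byte[12]=B8: continuation. acc=(acc<<6)|0x38=0x1F8
Byte[13]=B4: continuation. acc=(acc<<6)|0x34=0x7E34
Completed: cp=U+7E34 (starts at byte 11)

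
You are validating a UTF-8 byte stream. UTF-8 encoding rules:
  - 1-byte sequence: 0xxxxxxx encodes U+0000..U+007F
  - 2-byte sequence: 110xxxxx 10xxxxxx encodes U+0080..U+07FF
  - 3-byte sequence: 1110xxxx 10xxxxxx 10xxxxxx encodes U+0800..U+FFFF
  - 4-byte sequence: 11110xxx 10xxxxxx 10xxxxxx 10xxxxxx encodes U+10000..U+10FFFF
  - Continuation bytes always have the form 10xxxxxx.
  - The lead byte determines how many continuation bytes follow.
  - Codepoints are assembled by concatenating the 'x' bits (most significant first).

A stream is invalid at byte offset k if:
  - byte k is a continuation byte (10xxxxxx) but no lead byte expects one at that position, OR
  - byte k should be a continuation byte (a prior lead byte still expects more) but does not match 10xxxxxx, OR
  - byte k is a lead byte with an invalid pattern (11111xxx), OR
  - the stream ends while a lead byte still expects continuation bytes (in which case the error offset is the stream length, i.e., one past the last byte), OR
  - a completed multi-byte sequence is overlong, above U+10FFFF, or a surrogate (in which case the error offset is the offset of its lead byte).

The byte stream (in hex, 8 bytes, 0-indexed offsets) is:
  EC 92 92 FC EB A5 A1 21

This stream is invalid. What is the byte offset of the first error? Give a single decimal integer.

Answer: 3

Derivation:
Byte[0]=EC: 3-byte lead, need 2 cont bytes. acc=0xC
Byte[1]=92: continuation. acc=(acc<<6)|0x12=0x312
Byte[2]=92: continuation. acc=(acc<<6)|0x12=0xC492
Completed: cp=U+C492 (starts at byte 0)
Byte[3]=FC: INVALID lead byte (not 0xxx/110x/1110/11110)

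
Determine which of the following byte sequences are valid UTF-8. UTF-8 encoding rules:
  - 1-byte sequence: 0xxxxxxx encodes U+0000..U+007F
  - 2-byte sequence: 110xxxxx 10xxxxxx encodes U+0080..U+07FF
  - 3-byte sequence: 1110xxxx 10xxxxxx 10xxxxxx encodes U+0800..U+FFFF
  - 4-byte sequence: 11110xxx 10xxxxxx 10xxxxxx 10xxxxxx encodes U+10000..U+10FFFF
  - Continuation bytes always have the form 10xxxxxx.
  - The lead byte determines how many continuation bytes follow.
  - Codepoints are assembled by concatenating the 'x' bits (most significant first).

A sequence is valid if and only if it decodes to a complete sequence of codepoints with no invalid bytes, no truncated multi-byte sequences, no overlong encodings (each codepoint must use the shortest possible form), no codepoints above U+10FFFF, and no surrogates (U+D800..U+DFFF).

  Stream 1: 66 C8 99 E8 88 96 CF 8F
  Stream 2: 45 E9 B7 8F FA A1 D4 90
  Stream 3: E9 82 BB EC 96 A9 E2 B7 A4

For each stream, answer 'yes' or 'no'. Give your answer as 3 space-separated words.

Stream 1: decodes cleanly. VALID
Stream 2: error at byte offset 4. INVALID
Stream 3: decodes cleanly. VALID

Answer: yes no yes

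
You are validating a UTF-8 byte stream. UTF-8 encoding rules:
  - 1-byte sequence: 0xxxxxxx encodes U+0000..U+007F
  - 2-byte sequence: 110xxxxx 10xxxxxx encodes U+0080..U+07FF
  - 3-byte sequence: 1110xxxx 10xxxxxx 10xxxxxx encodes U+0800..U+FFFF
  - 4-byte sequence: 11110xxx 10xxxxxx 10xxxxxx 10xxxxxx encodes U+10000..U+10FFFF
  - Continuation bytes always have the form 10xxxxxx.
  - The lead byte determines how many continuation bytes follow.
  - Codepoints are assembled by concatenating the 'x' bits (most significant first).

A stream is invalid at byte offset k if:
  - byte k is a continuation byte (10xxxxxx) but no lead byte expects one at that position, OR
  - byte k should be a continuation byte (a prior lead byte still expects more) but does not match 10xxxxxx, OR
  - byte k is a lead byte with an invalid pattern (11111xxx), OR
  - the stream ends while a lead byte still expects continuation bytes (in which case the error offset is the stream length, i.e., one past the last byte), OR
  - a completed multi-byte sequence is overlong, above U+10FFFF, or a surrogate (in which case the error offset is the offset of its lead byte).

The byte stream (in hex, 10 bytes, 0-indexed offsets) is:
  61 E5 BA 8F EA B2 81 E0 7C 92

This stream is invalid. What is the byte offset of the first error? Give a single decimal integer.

Answer: 8

Derivation:
Byte[0]=61: 1-byte ASCII. cp=U+0061
Byte[1]=E5: 3-byte lead, need 2 cont bytes. acc=0x5
Byte[2]=BA: continuation. acc=(acc<<6)|0x3A=0x17A
Byte[3]=8F: continuation. acc=(acc<<6)|0x0F=0x5E8F
Completed: cp=U+5E8F (starts at byte 1)
Byte[4]=EA: 3-byte lead, need 2 cont bytes. acc=0xA
Byte[5]=B2: continuation. acc=(acc<<6)|0x32=0x2B2
Byte[6]=81: continuation. acc=(acc<<6)|0x01=0xAC81
Completed: cp=U+AC81 (starts at byte 4)
Byte[7]=E0: 3-byte lead, need 2 cont bytes. acc=0x0
Byte[8]=7C: expected 10xxxxxx continuation. INVALID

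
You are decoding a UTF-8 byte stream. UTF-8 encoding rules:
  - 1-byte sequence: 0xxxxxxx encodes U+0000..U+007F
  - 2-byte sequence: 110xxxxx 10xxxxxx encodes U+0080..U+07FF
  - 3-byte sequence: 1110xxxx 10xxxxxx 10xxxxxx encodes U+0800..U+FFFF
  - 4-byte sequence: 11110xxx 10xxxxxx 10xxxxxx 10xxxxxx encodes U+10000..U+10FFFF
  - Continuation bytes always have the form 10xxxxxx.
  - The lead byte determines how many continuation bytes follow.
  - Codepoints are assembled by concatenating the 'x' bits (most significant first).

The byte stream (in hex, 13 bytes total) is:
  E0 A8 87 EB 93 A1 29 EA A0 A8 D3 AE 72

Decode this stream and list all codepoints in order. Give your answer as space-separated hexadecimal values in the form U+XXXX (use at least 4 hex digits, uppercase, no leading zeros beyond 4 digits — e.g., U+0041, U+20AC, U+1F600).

Answer: U+0A07 U+B4E1 U+0029 U+A828 U+04EE U+0072

Derivation:
Byte[0]=E0: 3-byte lead, need 2 cont bytes. acc=0x0
Byte[1]=A8: continuation. acc=(acc<<6)|0x28=0x28
Byte[2]=87: continuation. acc=(acc<<6)|0x07=0xA07
Completed: cp=U+0A07 (starts at byte 0)
Byte[3]=EB: 3-byte lead, need 2 cont bytes. acc=0xB
Byte[4]=93: continuation. acc=(acc<<6)|0x13=0x2D3
Byte[5]=A1: continuation. acc=(acc<<6)|0x21=0xB4E1
Completed: cp=U+B4E1 (starts at byte 3)
Byte[6]=29: 1-byte ASCII. cp=U+0029
Byte[7]=EA: 3-byte lead, need 2 cont bytes. acc=0xA
Byte[8]=A0: continuation. acc=(acc<<6)|0x20=0x2A0
Byte[9]=A8: continuation. acc=(acc<<6)|0x28=0xA828
Completed: cp=U+A828 (starts at byte 7)
Byte[10]=D3: 2-byte lead, need 1 cont bytes. acc=0x13
Byte[11]=AE: continuation. acc=(acc<<6)|0x2E=0x4EE
Completed: cp=U+04EE (starts at byte 10)
Byte[12]=72: 1-byte ASCII. cp=U+0072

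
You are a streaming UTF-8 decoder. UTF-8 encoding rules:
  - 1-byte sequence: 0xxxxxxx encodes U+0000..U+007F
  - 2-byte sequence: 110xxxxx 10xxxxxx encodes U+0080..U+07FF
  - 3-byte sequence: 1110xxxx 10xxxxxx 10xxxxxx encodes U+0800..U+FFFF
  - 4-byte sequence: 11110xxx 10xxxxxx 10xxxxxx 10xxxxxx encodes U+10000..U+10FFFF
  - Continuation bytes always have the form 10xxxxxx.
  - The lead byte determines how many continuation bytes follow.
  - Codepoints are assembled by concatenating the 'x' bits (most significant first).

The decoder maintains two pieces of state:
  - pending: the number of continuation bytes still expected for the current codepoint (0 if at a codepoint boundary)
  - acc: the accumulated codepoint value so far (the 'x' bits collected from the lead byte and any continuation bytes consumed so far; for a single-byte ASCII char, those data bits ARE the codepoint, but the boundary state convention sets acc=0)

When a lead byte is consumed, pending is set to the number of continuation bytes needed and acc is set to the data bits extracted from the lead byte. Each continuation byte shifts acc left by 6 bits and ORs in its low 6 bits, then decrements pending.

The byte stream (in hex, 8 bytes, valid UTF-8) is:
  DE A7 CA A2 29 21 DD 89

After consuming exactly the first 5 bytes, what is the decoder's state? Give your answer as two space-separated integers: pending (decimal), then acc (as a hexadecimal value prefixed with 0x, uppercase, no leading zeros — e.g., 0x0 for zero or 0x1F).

Answer: 0 0x0

Derivation:
Byte[0]=DE: 2-byte lead. pending=1, acc=0x1E
Byte[1]=A7: continuation. acc=(acc<<6)|0x27=0x7A7, pending=0
Byte[2]=CA: 2-byte lead. pending=1, acc=0xA
Byte[3]=A2: continuation. acc=(acc<<6)|0x22=0x2A2, pending=0
Byte[4]=29: 1-byte. pending=0, acc=0x0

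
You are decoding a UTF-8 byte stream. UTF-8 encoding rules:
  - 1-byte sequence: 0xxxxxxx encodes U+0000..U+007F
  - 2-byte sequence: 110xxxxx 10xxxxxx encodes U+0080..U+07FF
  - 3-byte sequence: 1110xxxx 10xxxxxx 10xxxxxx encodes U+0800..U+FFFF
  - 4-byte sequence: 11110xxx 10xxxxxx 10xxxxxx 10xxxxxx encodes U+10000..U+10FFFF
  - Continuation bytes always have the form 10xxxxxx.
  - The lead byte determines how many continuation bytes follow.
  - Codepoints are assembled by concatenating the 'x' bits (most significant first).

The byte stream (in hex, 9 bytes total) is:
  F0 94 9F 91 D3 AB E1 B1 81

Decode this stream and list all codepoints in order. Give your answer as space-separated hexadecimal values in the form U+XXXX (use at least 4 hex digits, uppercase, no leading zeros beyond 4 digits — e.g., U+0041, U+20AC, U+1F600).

Answer: U+147D1 U+04EB U+1C41

Derivation:
Byte[0]=F0: 4-byte lead, need 3 cont bytes. acc=0x0
Byte[1]=94: continuation. acc=(acc<<6)|0x14=0x14
Byte[2]=9F: continuation. acc=(acc<<6)|0x1F=0x51F
Byte[3]=91: continuation. acc=(acc<<6)|0x11=0x147D1
Completed: cp=U+147D1 (starts at byte 0)
Byte[4]=D3: 2-byte lead, need 1 cont bytes. acc=0x13
Byte[5]=AB: continuation. acc=(acc<<6)|0x2B=0x4EB
Completed: cp=U+04EB (starts at byte 4)
Byte[6]=E1: 3-byte lead, need 2 cont bytes. acc=0x1
Byte[7]=B1: continuation. acc=(acc<<6)|0x31=0x71
Byte[8]=81: continuation. acc=(acc<<6)|0x01=0x1C41
Completed: cp=U+1C41 (starts at byte 6)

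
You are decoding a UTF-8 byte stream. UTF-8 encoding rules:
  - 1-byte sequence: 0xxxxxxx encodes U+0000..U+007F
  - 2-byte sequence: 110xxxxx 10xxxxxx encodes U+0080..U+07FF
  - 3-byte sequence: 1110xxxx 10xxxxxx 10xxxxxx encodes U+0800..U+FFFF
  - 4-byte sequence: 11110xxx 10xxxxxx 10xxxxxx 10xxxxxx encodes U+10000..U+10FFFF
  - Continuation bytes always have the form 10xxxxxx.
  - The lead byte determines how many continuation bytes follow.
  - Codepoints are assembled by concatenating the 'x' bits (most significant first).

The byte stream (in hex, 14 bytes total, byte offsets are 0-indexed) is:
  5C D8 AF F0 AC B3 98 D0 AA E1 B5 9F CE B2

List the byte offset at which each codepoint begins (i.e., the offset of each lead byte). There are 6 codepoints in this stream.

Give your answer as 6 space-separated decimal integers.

Byte[0]=5C: 1-byte ASCII. cp=U+005C
Byte[1]=D8: 2-byte lead, need 1 cont bytes. acc=0x18
Byte[2]=AF: continuation. acc=(acc<<6)|0x2F=0x62F
Completed: cp=U+062F (starts at byte 1)
Byte[3]=F0: 4-byte lead, need 3 cont bytes. acc=0x0
Byte[4]=AC: continuation. acc=(acc<<6)|0x2C=0x2C
Byte[5]=B3: continuation. acc=(acc<<6)|0x33=0xB33
Byte[6]=98: continuation. acc=(acc<<6)|0x18=0x2CCD8
Completed: cp=U+2CCD8 (starts at byte 3)
Byte[7]=D0: 2-byte lead, need 1 cont bytes. acc=0x10
Byte[8]=AA: continuation. acc=(acc<<6)|0x2A=0x42A
Completed: cp=U+042A (starts at byte 7)
Byte[9]=E1: 3-byte lead, need 2 cont bytes. acc=0x1
Byte[10]=B5: continuation. acc=(acc<<6)|0x35=0x75
Byte[11]=9F: continuation. acc=(acc<<6)|0x1F=0x1D5F
Completed: cp=U+1D5F (starts at byte 9)
Byte[12]=CE: 2-byte lead, need 1 cont bytes. acc=0xE
Byte[13]=B2: continuation. acc=(acc<<6)|0x32=0x3B2
Completed: cp=U+03B2 (starts at byte 12)

Answer: 0 1 3 7 9 12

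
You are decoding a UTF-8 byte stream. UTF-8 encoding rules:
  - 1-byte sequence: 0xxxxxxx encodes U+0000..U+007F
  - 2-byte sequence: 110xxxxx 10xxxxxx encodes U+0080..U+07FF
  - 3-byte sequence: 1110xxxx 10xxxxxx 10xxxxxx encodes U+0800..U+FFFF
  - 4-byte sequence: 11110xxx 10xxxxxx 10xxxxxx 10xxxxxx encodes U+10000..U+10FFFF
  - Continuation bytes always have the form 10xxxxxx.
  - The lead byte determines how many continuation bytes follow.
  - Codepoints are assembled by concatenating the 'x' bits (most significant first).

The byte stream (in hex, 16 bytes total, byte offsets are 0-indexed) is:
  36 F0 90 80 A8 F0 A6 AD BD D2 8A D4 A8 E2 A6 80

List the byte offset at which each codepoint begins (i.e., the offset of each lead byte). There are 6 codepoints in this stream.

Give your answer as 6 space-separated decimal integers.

Answer: 0 1 5 9 11 13

Derivation:
Byte[0]=36: 1-byte ASCII. cp=U+0036
Byte[1]=F0: 4-byte lead, need 3 cont bytes. acc=0x0
Byte[2]=90: continuation. acc=(acc<<6)|0x10=0x10
Byte[3]=80: continuation. acc=(acc<<6)|0x00=0x400
Byte[4]=A8: continuation. acc=(acc<<6)|0x28=0x10028
Completed: cp=U+10028 (starts at byte 1)
Byte[5]=F0: 4-byte lead, need 3 cont bytes. acc=0x0
Byte[6]=A6: continuation. acc=(acc<<6)|0x26=0x26
Byte[7]=AD: continuation. acc=(acc<<6)|0x2D=0x9AD
Byte[8]=BD: continuation. acc=(acc<<6)|0x3D=0x26B7D
Completed: cp=U+26B7D (starts at byte 5)
Byte[9]=D2: 2-byte lead, need 1 cont bytes. acc=0x12
Byte[10]=8A: continuation. acc=(acc<<6)|0x0A=0x48A
Completed: cp=U+048A (starts at byte 9)
Byte[11]=D4: 2-byte lead, need 1 cont bytes. acc=0x14
Byte[12]=A8: continuation. acc=(acc<<6)|0x28=0x528
Completed: cp=U+0528 (starts at byte 11)
Byte[13]=E2: 3-byte lead, need 2 cont bytes. acc=0x2
Byte[14]=A6: continuation. acc=(acc<<6)|0x26=0xA6
Byte[15]=80: continuation. acc=(acc<<6)|0x00=0x2980
Completed: cp=U+2980 (starts at byte 13)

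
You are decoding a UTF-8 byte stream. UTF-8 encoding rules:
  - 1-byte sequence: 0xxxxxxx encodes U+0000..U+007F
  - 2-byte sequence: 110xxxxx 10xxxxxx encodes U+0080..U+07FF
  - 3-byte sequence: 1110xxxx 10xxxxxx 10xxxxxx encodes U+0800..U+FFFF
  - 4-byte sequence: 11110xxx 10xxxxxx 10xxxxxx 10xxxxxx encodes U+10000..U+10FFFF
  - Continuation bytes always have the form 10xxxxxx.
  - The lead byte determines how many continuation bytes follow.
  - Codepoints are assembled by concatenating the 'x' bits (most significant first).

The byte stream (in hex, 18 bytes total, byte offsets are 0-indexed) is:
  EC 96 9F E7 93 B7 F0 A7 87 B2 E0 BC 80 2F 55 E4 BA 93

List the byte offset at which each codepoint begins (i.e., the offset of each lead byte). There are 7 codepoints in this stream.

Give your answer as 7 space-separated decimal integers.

Byte[0]=EC: 3-byte lead, need 2 cont bytes. acc=0xC
Byte[1]=96: continuation. acc=(acc<<6)|0x16=0x316
Byte[2]=9F: continuation. acc=(acc<<6)|0x1F=0xC59F
Completed: cp=U+C59F (starts at byte 0)
Byte[3]=E7: 3-byte lead, need 2 cont bytes. acc=0x7
Byte[4]=93: continuation. acc=(acc<<6)|0x13=0x1D3
Byte[5]=B7: continuation. acc=(acc<<6)|0x37=0x74F7
Completed: cp=U+74F7 (starts at byte 3)
Byte[6]=F0: 4-byte lead, need 3 cont bytes. acc=0x0
Byte[7]=A7: continuation. acc=(acc<<6)|0x27=0x27
Byte[8]=87: continuation. acc=(acc<<6)|0x07=0x9C7
Byte[9]=B2: continuation. acc=(acc<<6)|0x32=0x271F2
Completed: cp=U+271F2 (starts at byte 6)
Byte[10]=E0: 3-byte lead, need 2 cont bytes. acc=0x0
Byte[11]=BC: continuation. acc=(acc<<6)|0x3C=0x3C
Byte[12]=80: continuation. acc=(acc<<6)|0x00=0xF00
Completed: cp=U+0F00 (starts at byte 10)
Byte[13]=2F: 1-byte ASCII. cp=U+002F
Byte[14]=55: 1-byte ASCII. cp=U+0055
Byte[15]=E4: 3-byte lead, need 2 cont bytes. acc=0x4
Byte[16]=BA: continuation. acc=(acc<<6)|0x3A=0x13A
Byte[17]=93: continuation. acc=(acc<<6)|0x13=0x4E93
Completed: cp=U+4E93 (starts at byte 15)

Answer: 0 3 6 10 13 14 15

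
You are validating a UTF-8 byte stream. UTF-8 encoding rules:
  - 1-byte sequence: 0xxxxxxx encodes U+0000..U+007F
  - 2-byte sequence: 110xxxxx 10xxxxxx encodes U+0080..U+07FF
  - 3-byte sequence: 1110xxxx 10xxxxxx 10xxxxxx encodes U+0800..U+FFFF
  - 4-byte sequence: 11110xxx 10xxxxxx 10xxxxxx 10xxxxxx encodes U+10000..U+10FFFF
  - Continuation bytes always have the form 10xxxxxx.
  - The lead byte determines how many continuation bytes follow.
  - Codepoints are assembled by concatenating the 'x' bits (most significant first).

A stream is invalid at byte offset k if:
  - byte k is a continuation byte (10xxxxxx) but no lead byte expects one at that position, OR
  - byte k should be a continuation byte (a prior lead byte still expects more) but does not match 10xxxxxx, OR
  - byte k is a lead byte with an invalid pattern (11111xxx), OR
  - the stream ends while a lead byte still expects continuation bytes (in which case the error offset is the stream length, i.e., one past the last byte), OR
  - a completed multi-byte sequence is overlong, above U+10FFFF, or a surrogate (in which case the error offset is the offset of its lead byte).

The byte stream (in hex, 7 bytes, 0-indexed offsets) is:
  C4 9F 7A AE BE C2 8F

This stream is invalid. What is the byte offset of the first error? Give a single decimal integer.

Byte[0]=C4: 2-byte lead, need 1 cont bytes. acc=0x4
Byte[1]=9F: continuation. acc=(acc<<6)|0x1F=0x11F
Completed: cp=U+011F (starts at byte 0)
Byte[2]=7A: 1-byte ASCII. cp=U+007A
Byte[3]=AE: INVALID lead byte (not 0xxx/110x/1110/11110)

Answer: 3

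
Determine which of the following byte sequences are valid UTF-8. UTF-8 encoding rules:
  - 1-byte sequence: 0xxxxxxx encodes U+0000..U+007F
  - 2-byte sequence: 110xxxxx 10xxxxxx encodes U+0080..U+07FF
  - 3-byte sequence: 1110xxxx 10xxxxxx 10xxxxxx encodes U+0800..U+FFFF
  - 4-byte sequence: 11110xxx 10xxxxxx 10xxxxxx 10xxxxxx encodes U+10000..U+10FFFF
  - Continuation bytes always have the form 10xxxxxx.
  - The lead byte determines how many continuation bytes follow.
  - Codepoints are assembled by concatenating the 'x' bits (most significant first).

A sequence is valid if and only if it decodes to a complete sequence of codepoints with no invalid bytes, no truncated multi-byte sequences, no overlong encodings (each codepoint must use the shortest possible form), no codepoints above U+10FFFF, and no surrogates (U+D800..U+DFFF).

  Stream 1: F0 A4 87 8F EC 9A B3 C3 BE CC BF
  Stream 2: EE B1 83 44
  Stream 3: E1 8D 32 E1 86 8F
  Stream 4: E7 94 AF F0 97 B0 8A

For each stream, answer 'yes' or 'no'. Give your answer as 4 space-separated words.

Answer: yes yes no yes

Derivation:
Stream 1: decodes cleanly. VALID
Stream 2: decodes cleanly. VALID
Stream 3: error at byte offset 2. INVALID
Stream 4: decodes cleanly. VALID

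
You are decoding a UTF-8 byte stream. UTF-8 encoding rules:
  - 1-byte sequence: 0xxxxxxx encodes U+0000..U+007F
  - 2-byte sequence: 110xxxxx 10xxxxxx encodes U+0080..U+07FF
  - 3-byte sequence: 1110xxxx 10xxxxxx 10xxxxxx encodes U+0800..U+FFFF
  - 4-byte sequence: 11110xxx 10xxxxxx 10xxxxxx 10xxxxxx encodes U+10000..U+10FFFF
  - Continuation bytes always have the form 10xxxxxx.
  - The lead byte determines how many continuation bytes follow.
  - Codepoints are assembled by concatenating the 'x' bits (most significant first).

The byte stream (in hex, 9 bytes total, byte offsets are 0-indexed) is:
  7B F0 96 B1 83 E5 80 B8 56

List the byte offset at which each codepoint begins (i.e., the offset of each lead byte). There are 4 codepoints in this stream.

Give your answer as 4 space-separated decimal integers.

Byte[0]=7B: 1-byte ASCII. cp=U+007B
Byte[1]=F0: 4-byte lead, need 3 cont bytes. acc=0x0
Byte[2]=96: continuation. acc=(acc<<6)|0x16=0x16
Byte[3]=B1: continuation. acc=(acc<<6)|0x31=0x5B1
Byte[4]=83: continuation. acc=(acc<<6)|0x03=0x16C43
Completed: cp=U+16C43 (starts at byte 1)
Byte[5]=E5: 3-byte lead, need 2 cont bytes. acc=0x5
Byte[6]=80: continuation. acc=(acc<<6)|0x00=0x140
Byte[7]=B8: continuation. acc=(acc<<6)|0x38=0x5038
Completed: cp=U+5038 (starts at byte 5)
Byte[8]=56: 1-byte ASCII. cp=U+0056

Answer: 0 1 5 8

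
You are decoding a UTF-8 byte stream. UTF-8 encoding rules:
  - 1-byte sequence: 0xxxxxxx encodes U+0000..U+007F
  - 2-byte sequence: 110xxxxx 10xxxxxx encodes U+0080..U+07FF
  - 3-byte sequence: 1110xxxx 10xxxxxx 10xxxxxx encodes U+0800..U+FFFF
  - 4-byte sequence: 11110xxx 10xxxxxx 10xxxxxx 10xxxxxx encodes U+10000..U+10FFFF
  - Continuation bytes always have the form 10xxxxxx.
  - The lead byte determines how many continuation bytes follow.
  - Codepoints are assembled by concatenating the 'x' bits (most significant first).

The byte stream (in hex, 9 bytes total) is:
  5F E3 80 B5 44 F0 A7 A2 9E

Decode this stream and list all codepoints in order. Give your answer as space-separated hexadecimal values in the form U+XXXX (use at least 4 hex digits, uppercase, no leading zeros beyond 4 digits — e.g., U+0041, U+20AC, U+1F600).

Answer: U+005F U+3035 U+0044 U+2789E

Derivation:
Byte[0]=5F: 1-byte ASCII. cp=U+005F
Byte[1]=E3: 3-byte lead, need 2 cont bytes. acc=0x3
Byte[2]=80: continuation. acc=(acc<<6)|0x00=0xC0
Byte[3]=B5: continuation. acc=(acc<<6)|0x35=0x3035
Completed: cp=U+3035 (starts at byte 1)
Byte[4]=44: 1-byte ASCII. cp=U+0044
Byte[5]=F0: 4-byte lead, need 3 cont bytes. acc=0x0
Byte[6]=A7: continuation. acc=(acc<<6)|0x27=0x27
Byte[7]=A2: continuation. acc=(acc<<6)|0x22=0x9E2
Byte[8]=9E: continuation. acc=(acc<<6)|0x1E=0x2789E
Completed: cp=U+2789E (starts at byte 5)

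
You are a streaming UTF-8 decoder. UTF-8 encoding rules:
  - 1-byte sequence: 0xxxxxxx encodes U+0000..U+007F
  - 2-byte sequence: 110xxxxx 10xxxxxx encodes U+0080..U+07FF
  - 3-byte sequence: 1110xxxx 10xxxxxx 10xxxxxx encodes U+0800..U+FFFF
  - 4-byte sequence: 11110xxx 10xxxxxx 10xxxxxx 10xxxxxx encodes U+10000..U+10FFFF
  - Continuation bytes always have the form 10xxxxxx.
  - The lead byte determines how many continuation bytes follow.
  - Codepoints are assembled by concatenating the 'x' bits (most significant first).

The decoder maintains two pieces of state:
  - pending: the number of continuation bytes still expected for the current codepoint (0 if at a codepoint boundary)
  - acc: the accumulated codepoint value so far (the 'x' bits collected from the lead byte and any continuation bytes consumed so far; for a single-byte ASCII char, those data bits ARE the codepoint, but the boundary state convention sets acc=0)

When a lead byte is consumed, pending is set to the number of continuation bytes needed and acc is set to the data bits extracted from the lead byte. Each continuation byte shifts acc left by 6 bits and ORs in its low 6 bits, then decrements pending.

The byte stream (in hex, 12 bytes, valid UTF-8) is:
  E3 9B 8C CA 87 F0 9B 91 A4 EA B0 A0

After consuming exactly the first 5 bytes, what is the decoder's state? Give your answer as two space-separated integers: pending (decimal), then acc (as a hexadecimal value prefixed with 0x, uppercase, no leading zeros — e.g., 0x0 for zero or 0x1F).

Answer: 0 0x287

Derivation:
Byte[0]=E3: 3-byte lead. pending=2, acc=0x3
Byte[1]=9B: continuation. acc=(acc<<6)|0x1B=0xDB, pending=1
Byte[2]=8C: continuation. acc=(acc<<6)|0x0C=0x36CC, pending=0
Byte[3]=CA: 2-byte lead. pending=1, acc=0xA
Byte[4]=87: continuation. acc=(acc<<6)|0x07=0x287, pending=0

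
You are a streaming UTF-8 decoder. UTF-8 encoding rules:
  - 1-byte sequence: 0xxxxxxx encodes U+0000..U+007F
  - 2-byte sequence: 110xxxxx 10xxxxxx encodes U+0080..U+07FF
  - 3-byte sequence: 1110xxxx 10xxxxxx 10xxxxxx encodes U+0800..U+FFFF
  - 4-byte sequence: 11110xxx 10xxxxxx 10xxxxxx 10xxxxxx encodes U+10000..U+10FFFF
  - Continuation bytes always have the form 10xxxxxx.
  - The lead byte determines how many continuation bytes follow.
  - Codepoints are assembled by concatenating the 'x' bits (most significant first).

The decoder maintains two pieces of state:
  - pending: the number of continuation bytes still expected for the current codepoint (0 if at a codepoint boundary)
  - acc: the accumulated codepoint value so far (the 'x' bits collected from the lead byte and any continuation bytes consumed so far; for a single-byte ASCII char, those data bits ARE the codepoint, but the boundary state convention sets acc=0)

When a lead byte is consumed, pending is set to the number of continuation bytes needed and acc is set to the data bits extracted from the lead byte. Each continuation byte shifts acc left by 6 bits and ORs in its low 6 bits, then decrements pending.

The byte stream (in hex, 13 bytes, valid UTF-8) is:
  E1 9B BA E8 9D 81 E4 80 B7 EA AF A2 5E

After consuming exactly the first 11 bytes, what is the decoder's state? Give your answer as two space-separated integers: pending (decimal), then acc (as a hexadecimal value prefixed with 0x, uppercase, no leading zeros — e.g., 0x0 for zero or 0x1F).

Byte[0]=E1: 3-byte lead. pending=2, acc=0x1
Byte[1]=9B: continuation. acc=(acc<<6)|0x1B=0x5B, pending=1
Byte[2]=BA: continuation. acc=(acc<<6)|0x3A=0x16FA, pending=0
Byte[3]=E8: 3-byte lead. pending=2, acc=0x8
Byte[4]=9D: continuation. acc=(acc<<6)|0x1D=0x21D, pending=1
Byte[5]=81: continuation. acc=(acc<<6)|0x01=0x8741, pending=0
Byte[6]=E4: 3-byte lead. pending=2, acc=0x4
Byte[7]=80: continuation. acc=(acc<<6)|0x00=0x100, pending=1
Byte[8]=B7: continuation. acc=(acc<<6)|0x37=0x4037, pending=0
Byte[9]=EA: 3-byte lead. pending=2, acc=0xA
Byte[10]=AF: continuation. acc=(acc<<6)|0x2F=0x2AF, pending=1

Answer: 1 0x2AF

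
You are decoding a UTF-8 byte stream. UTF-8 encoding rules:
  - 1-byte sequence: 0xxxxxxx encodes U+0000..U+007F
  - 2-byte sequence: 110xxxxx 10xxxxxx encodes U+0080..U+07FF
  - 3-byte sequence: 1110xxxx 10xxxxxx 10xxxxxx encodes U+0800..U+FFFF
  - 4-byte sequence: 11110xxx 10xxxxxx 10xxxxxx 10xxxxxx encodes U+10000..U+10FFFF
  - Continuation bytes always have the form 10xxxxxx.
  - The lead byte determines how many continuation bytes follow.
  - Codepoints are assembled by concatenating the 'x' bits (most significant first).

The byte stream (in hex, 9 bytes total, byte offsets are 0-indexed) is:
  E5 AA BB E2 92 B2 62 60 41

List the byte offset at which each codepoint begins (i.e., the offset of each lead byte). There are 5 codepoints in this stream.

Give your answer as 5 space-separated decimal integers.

Answer: 0 3 6 7 8

Derivation:
Byte[0]=E5: 3-byte lead, need 2 cont bytes. acc=0x5
Byte[1]=AA: continuation. acc=(acc<<6)|0x2A=0x16A
Byte[2]=BB: continuation. acc=(acc<<6)|0x3B=0x5ABB
Completed: cp=U+5ABB (starts at byte 0)
Byte[3]=E2: 3-byte lead, need 2 cont bytes. acc=0x2
Byte[4]=92: continuation. acc=(acc<<6)|0x12=0x92
Byte[5]=B2: continuation. acc=(acc<<6)|0x32=0x24B2
Completed: cp=U+24B2 (starts at byte 3)
Byte[6]=62: 1-byte ASCII. cp=U+0062
Byte[7]=60: 1-byte ASCII. cp=U+0060
Byte[8]=41: 1-byte ASCII. cp=U+0041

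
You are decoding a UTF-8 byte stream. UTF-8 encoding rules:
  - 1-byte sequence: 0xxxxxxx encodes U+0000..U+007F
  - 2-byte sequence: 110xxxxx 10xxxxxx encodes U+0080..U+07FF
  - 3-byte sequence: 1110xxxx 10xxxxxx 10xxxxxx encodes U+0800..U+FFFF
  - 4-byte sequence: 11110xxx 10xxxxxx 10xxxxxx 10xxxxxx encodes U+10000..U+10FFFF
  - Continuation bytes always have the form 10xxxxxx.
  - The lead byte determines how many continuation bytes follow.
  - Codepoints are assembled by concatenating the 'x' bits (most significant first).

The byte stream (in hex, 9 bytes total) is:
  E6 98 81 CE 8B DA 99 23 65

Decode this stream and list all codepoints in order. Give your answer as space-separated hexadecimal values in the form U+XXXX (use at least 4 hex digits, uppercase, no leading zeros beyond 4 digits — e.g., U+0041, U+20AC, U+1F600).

Byte[0]=E6: 3-byte lead, need 2 cont bytes. acc=0x6
Byte[1]=98: continuation. acc=(acc<<6)|0x18=0x198
Byte[2]=81: continuation. acc=(acc<<6)|0x01=0x6601
Completed: cp=U+6601 (starts at byte 0)
Byte[3]=CE: 2-byte lead, need 1 cont bytes. acc=0xE
Byte[4]=8B: continuation. acc=(acc<<6)|0x0B=0x38B
Completed: cp=U+038B (starts at byte 3)
Byte[5]=DA: 2-byte lead, need 1 cont bytes. acc=0x1A
Byte[6]=99: continuation. acc=(acc<<6)|0x19=0x699
Completed: cp=U+0699 (starts at byte 5)
Byte[7]=23: 1-byte ASCII. cp=U+0023
Byte[8]=65: 1-byte ASCII. cp=U+0065

Answer: U+6601 U+038B U+0699 U+0023 U+0065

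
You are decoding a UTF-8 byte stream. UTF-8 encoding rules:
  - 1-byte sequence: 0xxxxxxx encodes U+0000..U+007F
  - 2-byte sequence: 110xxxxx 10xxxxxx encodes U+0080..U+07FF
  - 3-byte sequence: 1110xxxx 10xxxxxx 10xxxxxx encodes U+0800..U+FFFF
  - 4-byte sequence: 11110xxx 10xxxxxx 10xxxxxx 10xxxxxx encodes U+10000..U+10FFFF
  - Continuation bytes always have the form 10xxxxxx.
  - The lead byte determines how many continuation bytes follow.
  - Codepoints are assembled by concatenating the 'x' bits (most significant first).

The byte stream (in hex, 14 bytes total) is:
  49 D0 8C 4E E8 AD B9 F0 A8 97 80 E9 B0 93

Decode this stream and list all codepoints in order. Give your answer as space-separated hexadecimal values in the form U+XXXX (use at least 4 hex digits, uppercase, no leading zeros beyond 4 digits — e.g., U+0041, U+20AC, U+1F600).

Byte[0]=49: 1-byte ASCII. cp=U+0049
Byte[1]=D0: 2-byte lead, need 1 cont bytes. acc=0x10
Byte[2]=8C: continuation. acc=(acc<<6)|0x0C=0x40C
Completed: cp=U+040C (starts at byte 1)
Byte[3]=4E: 1-byte ASCII. cp=U+004E
Byte[4]=E8: 3-byte lead, need 2 cont bytes. acc=0x8
Byte[5]=AD: continuation. acc=(acc<<6)|0x2D=0x22D
Byte[6]=B9: continuation. acc=(acc<<6)|0x39=0x8B79
Completed: cp=U+8B79 (starts at byte 4)
Byte[7]=F0: 4-byte lead, need 3 cont bytes. acc=0x0
Byte[8]=A8: continuation. acc=(acc<<6)|0x28=0x28
Byte[9]=97: continuation. acc=(acc<<6)|0x17=0xA17
Byte[10]=80: continuation. acc=(acc<<6)|0x00=0x285C0
Completed: cp=U+285C0 (starts at byte 7)
Byte[11]=E9: 3-byte lead, need 2 cont bytes. acc=0x9
Byte[12]=B0: continuation. acc=(acc<<6)|0x30=0x270
Byte[13]=93: continuation. acc=(acc<<6)|0x13=0x9C13
Completed: cp=U+9C13 (starts at byte 11)

Answer: U+0049 U+040C U+004E U+8B79 U+285C0 U+9C13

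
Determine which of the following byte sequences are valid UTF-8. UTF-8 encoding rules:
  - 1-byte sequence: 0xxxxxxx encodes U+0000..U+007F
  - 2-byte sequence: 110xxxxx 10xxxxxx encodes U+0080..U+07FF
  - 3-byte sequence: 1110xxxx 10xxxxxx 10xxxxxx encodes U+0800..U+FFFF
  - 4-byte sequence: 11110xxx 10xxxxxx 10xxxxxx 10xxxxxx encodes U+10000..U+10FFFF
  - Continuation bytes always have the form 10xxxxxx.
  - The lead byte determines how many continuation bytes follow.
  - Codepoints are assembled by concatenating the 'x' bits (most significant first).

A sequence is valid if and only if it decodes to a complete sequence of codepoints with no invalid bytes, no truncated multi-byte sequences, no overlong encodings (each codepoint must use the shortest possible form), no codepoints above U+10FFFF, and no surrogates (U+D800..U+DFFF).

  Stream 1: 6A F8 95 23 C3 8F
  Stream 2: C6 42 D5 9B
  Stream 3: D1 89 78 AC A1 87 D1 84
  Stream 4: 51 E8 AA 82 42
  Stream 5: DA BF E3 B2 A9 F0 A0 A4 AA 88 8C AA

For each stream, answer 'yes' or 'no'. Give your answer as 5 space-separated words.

Stream 1: error at byte offset 1. INVALID
Stream 2: error at byte offset 1. INVALID
Stream 3: error at byte offset 3. INVALID
Stream 4: decodes cleanly. VALID
Stream 5: error at byte offset 9. INVALID

Answer: no no no yes no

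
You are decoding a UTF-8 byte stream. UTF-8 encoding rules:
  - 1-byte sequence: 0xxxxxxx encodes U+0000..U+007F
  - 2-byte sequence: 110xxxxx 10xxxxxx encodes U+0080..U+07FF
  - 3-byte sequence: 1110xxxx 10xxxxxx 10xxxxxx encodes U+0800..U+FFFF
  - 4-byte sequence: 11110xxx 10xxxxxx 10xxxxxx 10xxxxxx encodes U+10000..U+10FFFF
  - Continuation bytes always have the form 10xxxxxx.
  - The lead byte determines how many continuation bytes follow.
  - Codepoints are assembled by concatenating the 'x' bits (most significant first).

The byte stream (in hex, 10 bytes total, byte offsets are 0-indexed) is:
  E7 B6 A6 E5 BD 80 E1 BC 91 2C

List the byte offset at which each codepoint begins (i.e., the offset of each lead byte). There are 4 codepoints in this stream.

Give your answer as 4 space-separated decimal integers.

Answer: 0 3 6 9

Derivation:
Byte[0]=E7: 3-byte lead, need 2 cont bytes. acc=0x7
Byte[1]=B6: continuation. acc=(acc<<6)|0x36=0x1F6
Byte[2]=A6: continuation. acc=(acc<<6)|0x26=0x7DA6
Completed: cp=U+7DA6 (starts at byte 0)
Byte[3]=E5: 3-byte lead, need 2 cont bytes. acc=0x5
Byte[4]=BD: continuation. acc=(acc<<6)|0x3D=0x17D
Byte[5]=80: continuation. acc=(acc<<6)|0x00=0x5F40
Completed: cp=U+5F40 (starts at byte 3)
Byte[6]=E1: 3-byte lead, need 2 cont bytes. acc=0x1
Byte[7]=BC: continuation. acc=(acc<<6)|0x3C=0x7C
Byte[8]=91: continuation. acc=(acc<<6)|0x11=0x1F11
Completed: cp=U+1F11 (starts at byte 6)
Byte[9]=2C: 1-byte ASCII. cp=U+002C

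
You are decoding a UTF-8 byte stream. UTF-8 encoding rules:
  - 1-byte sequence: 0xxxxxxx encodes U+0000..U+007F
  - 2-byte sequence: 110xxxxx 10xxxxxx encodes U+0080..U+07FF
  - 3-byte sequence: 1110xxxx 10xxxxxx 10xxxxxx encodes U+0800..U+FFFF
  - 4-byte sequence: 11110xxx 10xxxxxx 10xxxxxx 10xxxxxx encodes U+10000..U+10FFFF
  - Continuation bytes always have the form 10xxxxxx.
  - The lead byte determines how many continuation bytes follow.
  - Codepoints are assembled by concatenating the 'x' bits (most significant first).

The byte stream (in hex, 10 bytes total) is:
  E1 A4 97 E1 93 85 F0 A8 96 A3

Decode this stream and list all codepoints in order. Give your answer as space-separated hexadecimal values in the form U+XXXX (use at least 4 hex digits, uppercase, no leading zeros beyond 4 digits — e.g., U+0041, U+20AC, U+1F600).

Byte[0]=E1: 3-byte lead, need 2 cont bytes. acc=0x1
Byte[1]=A4: continuation. acc=(acc<<6)|0x24=0x64
Byte[2]=97: continuation. acc=(acc<<6)|0x17=0x1917
Completed: cp=U+1917 (starts at byte 0)
Byte[3]=E1: 3-byte lead, need 2 cont bytes. acc=0x1
Byte[4]=93: continuation. acc=(acc<<6)|0x13=0x53
Byte[5]=85: continuation. acc=(acc<<6)|0x05=0x14C5
Completed: cp=U+14C5 (starts at byte 3)
Byte[6]=F0: 4-byte lead, need 3 cont bytes. acc=0x0
Byte[7]=A8: continuation. acc=(acc<<6)|0x28=0x28
Byte[8]=96: continuation. acc=(acc<<6)|0x16=0xA16
Byte[9]=A3: continuation. acc=(acc<<6)|0x23=0x285A3
Completed: cp=U+285A3 (starts at byte 6)

Answer: U+1917 U+14C5 U+285A3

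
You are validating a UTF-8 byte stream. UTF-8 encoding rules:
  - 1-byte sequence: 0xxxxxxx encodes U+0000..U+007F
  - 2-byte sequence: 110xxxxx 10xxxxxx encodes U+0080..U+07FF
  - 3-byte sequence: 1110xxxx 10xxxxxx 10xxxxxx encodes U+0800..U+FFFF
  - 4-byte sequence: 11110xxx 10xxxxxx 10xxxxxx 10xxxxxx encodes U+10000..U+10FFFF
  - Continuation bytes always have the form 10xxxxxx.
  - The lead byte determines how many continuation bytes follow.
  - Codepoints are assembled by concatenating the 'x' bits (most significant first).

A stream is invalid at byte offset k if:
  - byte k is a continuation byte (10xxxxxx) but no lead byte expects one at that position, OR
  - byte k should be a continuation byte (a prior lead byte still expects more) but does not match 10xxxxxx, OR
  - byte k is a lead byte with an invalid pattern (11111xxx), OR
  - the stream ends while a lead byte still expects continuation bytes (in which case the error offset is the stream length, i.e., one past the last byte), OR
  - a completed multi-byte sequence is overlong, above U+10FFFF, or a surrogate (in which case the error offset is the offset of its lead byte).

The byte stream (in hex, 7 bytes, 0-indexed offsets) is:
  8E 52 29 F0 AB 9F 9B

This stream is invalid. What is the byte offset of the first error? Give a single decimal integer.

Byte[0]=8E: INVALID lead byte (not 0xxx/110x/1110/11110)

Answer: 0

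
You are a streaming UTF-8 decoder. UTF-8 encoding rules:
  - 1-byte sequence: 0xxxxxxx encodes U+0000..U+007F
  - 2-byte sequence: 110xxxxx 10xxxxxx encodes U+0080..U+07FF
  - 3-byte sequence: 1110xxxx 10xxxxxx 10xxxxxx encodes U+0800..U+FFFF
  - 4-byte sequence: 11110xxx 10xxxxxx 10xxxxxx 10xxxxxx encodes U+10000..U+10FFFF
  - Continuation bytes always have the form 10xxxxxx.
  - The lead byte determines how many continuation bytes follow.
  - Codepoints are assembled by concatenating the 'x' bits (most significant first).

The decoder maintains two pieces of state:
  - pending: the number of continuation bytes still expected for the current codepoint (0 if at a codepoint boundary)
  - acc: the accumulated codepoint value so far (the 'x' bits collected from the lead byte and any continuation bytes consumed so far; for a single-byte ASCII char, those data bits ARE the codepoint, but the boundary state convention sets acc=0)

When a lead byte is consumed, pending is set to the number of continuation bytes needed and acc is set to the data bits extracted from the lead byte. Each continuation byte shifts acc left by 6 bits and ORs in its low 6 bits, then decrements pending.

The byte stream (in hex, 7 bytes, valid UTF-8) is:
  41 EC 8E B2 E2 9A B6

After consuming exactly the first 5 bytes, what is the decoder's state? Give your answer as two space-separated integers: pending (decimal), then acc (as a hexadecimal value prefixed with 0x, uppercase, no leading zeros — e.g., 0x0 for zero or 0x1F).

Byte[0]=41: 1-byte. pending=0, acc=0x0
Byte[1]=EC: 3-byte lead. pending=2, acc=0xC
Byte[2]=8E: continuation. acc=(acc<<6)|0x0E=0x30E, pending=1
Byte[3]=B2: continuation. acc=(acc<<6)|0x32=0xC3B2, pending=0
Byte[4]=E2: 3-byte lead. pending=2, acc=0x2

Answer: 2 0x2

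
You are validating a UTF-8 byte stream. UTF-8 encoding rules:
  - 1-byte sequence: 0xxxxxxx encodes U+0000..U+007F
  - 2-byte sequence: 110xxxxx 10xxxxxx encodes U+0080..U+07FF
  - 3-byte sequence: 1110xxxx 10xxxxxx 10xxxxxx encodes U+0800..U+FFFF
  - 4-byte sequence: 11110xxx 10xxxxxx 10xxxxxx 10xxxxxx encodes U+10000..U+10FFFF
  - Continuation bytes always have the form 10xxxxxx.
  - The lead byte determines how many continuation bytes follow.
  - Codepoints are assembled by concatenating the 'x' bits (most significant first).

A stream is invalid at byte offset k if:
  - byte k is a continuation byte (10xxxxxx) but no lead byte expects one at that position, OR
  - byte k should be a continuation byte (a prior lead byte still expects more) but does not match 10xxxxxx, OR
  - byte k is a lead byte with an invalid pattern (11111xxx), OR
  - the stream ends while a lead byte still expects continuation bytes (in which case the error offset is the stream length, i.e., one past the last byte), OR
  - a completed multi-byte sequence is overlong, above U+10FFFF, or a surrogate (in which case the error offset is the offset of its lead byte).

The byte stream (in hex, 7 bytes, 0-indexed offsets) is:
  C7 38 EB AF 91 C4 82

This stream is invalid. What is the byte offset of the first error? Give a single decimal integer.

Byte[0]=C7: 2-byte lead, need 1 cont bytes. acc=0x7
Byte[1]=38: expected 10xxxxxx continuation. INVALID

Answer: 1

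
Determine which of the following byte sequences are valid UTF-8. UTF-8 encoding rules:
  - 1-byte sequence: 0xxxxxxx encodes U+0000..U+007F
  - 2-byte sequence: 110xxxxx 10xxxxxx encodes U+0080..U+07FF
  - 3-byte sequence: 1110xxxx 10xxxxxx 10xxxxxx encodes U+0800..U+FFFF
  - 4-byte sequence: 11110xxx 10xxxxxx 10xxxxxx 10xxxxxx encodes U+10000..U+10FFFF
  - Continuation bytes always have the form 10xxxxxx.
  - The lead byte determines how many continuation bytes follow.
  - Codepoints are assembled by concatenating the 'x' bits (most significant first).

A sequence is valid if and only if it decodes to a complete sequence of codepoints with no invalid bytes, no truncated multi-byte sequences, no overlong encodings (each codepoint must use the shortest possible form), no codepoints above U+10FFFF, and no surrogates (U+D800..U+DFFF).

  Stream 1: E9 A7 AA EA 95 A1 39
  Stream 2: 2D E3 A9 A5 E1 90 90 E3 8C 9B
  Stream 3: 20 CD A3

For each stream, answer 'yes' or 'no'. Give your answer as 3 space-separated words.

Stream 1: decodes cleanly. VALID
Stream 2: decodes cleanly. VALID
Stream 3: decodes cleanly. VALID

Answer: yes yes yes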